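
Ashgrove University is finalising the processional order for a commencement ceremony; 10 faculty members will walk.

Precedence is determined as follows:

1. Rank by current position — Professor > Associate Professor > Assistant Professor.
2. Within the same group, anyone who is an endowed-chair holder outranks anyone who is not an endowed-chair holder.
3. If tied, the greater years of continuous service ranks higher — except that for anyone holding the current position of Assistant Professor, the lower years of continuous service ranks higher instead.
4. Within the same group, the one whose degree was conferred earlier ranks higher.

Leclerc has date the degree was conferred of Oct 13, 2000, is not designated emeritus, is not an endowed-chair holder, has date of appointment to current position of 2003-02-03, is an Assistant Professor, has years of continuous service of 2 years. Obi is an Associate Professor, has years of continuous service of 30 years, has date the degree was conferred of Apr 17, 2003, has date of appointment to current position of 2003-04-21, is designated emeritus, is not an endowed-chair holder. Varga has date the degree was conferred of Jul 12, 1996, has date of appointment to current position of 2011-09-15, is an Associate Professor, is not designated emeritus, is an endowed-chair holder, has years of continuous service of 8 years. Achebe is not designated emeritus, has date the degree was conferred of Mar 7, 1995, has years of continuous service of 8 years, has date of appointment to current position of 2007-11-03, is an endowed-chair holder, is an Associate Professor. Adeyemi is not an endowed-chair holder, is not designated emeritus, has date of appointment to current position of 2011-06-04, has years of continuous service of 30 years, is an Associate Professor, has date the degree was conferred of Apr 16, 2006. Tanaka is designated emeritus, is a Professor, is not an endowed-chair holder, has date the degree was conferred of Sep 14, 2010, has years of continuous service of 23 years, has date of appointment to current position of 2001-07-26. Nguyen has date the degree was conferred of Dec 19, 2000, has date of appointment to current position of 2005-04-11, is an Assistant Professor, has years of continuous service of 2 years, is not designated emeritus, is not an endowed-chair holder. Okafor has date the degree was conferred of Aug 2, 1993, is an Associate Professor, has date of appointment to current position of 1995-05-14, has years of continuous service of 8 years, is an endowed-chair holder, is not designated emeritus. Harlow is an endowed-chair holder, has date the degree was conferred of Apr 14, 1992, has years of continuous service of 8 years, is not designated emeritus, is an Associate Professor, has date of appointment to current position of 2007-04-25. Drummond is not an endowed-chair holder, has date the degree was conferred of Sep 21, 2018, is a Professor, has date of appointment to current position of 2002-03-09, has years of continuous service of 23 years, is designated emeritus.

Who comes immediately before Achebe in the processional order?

By current position: Tanaka and Drummond (Professor); then Harlow, Okafor, Achebe, Varga, Obi and Adeyemi (Associate Professor); then Leclerc and Nguyen (Assistant Professor).
Tanaka and Drummond are each not an endowed-chair holder, so the next rule applies.
Tanaka and Drummond both have years of continuous service 23 years, so the next rule applies.
Among Tanaka and Drummond, by date the degree was conferred (earlier first): Tanaka (Sep 14, 2010) before Drummond (Sep 21, 2018).
Among Harlow, Okafor, Achebe, Varga, Obi and Adeyemi, an endowed-chair holder before not an endowed-chair holder: Harlow, Okafor, Achebe and Varga (an endowed-chair holder) before Obi and Adeyemi (not an endowed-chair holder).
Harlow, Okafor, Achebe and Varga all have years of continuous service 8 years, so the next rule applies.
Among Harlow, Okafor, Achebe and Varga, by date the degree was conferred (earlier first): Harlow (Apr 14, 1992) before Okafor (Aug 2, 1993) before Achebe (Mar 7, 1995) before Varga (Jul 12, 1996).
Obi and Adeyemi both have years of continuous service 30 years, so the next rule applies.
Among Obi and Adeyemi, by date the degree was conferred (earlier first): Obi (Apr 17, 2003) before Adeyemi (Apr 16, 2006).
Leclerc and Nguyen are each not an endowed-chair holder, so the next rule applies.
Leclerc and Nguyen both have years of continuous service 2 years, so the next rule applies.
Among Leclerc and Nguyen, by date the degree was conferred (earlier first): Leclerc (Oct 13, 2000) before Nguyen (Dec 19, 2000).
Order: Tanaka, Drummond, Harlow, Okafor, Achebe, Varga, Obi, Adeyemi, Leclerc, Nguyen.

Okafor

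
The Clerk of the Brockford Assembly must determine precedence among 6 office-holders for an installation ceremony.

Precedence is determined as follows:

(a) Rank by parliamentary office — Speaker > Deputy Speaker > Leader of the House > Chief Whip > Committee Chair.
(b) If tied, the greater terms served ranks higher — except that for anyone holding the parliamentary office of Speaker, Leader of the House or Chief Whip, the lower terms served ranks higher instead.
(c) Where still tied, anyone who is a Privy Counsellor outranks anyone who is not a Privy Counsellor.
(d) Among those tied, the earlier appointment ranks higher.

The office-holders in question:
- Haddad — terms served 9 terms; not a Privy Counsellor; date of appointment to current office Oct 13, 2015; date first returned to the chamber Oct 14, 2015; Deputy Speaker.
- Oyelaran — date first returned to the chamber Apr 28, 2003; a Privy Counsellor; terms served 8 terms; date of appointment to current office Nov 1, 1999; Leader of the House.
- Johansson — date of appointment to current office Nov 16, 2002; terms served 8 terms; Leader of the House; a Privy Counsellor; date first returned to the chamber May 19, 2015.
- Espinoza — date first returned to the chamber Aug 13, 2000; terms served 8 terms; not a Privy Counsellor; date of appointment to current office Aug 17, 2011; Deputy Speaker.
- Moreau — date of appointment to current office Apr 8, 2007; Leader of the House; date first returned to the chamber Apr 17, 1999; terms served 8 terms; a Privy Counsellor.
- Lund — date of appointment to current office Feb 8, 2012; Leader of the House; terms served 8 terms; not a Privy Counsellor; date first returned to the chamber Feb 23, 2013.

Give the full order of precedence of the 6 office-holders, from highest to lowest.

Haddad, Espinoza, Oyelaran, Johansson, Moreau, Lund

By parliamentary office: Haddad and Espinoza (Deputy Speaker); then Oyelaran, Johansson, Moreau and Lund (Leader of the House).
Among Haddad and Espinoza, by terms served (higher first): Haddad (9 terms) before Espinoza (8 terms).
Oyelaran, Johansson, Moreau and Lund all have terms served 8 terms, so the next rule applies.
Among Oyelaran, Johansson, Moreau and Lund, a Privy Counsellor before not a Privy Counsellor: Oyelaran, Johansson and Moreau (a Privy Counsellor) before Lund (not a Privy Counsellor).
Among Oyelaran, Johansson and Moreau, by date of appointment to current office (earlier first): Oyelaran (Nov 1, 1999) before Johansson (Nov 16, 2002) before Moreau (Apr 8, 2007).
Full order: Haddad, Espinoza, Oyelaran, Johansson, Moreau, Lund.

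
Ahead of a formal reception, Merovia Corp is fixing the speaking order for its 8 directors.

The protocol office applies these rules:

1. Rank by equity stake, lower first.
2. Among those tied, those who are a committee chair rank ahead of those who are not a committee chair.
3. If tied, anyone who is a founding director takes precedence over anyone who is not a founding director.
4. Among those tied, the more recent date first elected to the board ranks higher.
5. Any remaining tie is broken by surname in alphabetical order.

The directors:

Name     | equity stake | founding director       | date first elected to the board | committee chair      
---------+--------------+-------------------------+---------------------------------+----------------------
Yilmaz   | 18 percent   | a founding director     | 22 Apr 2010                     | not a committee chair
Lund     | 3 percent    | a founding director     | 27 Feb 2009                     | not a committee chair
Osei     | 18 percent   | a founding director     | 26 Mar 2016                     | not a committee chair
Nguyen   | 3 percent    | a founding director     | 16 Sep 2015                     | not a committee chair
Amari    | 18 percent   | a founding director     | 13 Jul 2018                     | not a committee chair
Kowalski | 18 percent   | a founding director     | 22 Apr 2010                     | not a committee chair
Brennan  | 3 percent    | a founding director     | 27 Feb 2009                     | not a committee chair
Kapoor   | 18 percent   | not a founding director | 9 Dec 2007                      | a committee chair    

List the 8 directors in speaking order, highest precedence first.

By equity stake (lower first): Nguyen, Brennan and Lund (each 3 percent); then Kapoor, Amari, Osei, Kowalski and Yilmaz (each 18 percent).
Nguyen, Brennan and Lund are each not a committee chair, so the next rule applies.
Nguyen, Brennan and Lund are each a founding director, so the next rule applies.
Among Nguyen, Brennan and Lund, by date first elected to the board (later first): Nguyen (16 Sep 2015) before Brennan and Lund (27 Feb 2009).
Among Brennan and Lund, alphabetically by surname: Brennan before Lund.
Among Kapoor, Amari, Osei, Kowalski and Yilmaz, a committee chair before not a committee chair: Kapoor (a committee chair) before Amari, Osei, Kowalski and Yilmaz (not a committee chair).
Amari, Osei, Kowalski and Yilmaz are each a founding director, so the next rule applies.
Among Amari, Osei, Kowalski and Yilmaz, by date first elected to the board (later first): Amari (13 Jul 2018) before Osei (26 Mar 2016) before Kowalski and Yilmaz (22 Apr 2010).
Among Kowalski and Yilmaz, alphabetically by surname: Kowalski before Yilmaz.
Full order: Nguyen, Brennan, Lund, Kapoor, Amari, Osei, Kowalski, Yilmaz.

Nguyen, Brennan, Lund, Kapoor, Amari, Osei, Kowalski, Yilmaz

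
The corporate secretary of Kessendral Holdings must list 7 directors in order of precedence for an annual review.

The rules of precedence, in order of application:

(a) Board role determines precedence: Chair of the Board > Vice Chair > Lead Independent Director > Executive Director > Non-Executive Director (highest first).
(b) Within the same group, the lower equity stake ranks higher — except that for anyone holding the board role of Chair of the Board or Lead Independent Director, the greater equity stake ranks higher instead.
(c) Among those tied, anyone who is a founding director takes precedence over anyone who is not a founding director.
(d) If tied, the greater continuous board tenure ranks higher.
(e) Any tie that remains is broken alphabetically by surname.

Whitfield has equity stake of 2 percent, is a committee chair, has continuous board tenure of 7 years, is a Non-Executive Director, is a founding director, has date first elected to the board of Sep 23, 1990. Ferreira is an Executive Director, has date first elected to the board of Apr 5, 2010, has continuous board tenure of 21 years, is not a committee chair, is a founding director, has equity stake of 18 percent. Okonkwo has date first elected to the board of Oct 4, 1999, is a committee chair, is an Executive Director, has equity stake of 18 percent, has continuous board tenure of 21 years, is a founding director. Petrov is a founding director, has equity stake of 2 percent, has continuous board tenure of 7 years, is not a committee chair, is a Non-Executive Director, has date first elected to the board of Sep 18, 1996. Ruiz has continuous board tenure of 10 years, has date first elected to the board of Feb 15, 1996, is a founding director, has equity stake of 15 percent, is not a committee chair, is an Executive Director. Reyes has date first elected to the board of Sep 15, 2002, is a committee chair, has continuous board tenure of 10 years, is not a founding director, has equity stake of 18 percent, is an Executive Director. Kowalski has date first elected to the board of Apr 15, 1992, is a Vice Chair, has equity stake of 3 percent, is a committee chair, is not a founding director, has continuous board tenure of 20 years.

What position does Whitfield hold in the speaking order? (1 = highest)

By board role: Kowalski (Vice Chair); then Ruiz, Ferreira, Okonkwo and Reyes (Executive Director); then Petrov and Whitfield (Non-Executive Director).
Among Ruiz, Ferreira, Okonkwo and Reyes, by equity stake (lower first): Ruiz (15 percent) before Ferreira, Okonkwo and Reyes (18 percent).
Among Ferreira, Okonkwo and Reyes, a founding director before not a founding director: Ferreira and Okonkwo (a founding director) before Reyes (not a founding director).
Ferreira and Okonkwo both have continuous board tenure 21 years, so the next rule applies.
Among Ferreira and Okonkwo, alphabetically by surname: Ferreira before Okonkwo.
Petrov and Whitfield both have equity stake 2 percent, so the next rule applies.
Petrov and Whitfield are each a founding director, so the next rule applies.
Petrov and Whitfield both have continuous board tenure 7 years, so the next rule applies.
Among Petrov and Whitfield, alphabetically by surname: Petrov before Whitfield.
Order: Kowalski, Ruiz, Ferreira, Okonkwo, Reyes, Petrov, Whitfield. So position 7.

7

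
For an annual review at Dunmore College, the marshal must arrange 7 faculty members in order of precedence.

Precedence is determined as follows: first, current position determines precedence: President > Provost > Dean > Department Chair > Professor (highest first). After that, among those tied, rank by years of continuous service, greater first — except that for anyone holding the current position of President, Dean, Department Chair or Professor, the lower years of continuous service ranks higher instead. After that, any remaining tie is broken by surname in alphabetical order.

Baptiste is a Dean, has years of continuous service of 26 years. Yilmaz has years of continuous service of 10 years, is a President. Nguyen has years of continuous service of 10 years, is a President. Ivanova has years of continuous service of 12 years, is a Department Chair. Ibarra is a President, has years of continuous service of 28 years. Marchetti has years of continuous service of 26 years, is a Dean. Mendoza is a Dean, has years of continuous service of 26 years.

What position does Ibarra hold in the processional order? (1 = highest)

3

By current position: Nguyen, Yilmaz and Ibarra (President); then Baptiste, Marchetti and Mendoza (Dean); then Ivanova (Department Chair).
Among Nguyen, Yilmaz and Ibarra, by years of continuous service (lower first) (reversed rule for this group): Nguyen and Yilmaz (10 years) before Ibarra (28 years).
Among Nguyen and Yilmaz, alphabetically by surname: Nguyen before Yilmaz.
Baptiste, Marchetti and Mendoza all have years of continuous service 26 years, so the next rule applies.
Among Baptiste, Marchetti and Mendoza, alphabetically by surname: Baptiste before Marchetti before Mendoza.
Order: Nguyen, Yilmaz, Ibarra, Baptiste, Marchetti, Mendoza, Ivanova. So position 3.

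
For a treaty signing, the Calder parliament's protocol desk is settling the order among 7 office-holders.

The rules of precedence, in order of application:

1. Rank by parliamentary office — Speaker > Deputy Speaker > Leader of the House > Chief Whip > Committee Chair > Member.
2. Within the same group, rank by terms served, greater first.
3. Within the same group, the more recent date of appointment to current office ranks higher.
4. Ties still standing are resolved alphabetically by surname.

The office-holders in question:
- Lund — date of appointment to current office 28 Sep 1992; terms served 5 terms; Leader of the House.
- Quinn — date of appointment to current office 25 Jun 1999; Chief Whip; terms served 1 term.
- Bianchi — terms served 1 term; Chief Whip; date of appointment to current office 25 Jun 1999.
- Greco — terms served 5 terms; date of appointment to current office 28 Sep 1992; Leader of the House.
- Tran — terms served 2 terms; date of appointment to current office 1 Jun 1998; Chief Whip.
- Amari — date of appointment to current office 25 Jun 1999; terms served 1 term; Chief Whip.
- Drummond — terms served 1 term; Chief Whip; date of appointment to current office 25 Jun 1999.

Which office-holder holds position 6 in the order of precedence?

Drummond

By parliamentary office: Greco and Lund (Leader of the House); then Tran, Amari, Bianchi, Drummond and Quinn (Chief Whip).
Greco and Lund both have terms served 5 terms, so the next rule applies.
Greco and Lund both have date of appointment to current office 28 Sep 1992, so the next rule applies.
Among Greco and Lund, alphabetically by surname: Greco before Lund.
Among Tran, Amari, Bianchi, Drummond and Quinn, by terms served (higher first): Tran (2 terms) before Amari, Bianchi, Drummond and Quinn (1 term).
Amari, Bianchi, Drummond and Quinn all have date of appointment to current office 25 Jun 1999, so the next rule applies.
Among Amari, Bianchi, Drummond and Quinn, alphabetically by surname: Amari before Bianchi before Drummond before Quinn.
Order: Greco, Lund, Tran, Amari, Bianchi, Drummond, Quinn.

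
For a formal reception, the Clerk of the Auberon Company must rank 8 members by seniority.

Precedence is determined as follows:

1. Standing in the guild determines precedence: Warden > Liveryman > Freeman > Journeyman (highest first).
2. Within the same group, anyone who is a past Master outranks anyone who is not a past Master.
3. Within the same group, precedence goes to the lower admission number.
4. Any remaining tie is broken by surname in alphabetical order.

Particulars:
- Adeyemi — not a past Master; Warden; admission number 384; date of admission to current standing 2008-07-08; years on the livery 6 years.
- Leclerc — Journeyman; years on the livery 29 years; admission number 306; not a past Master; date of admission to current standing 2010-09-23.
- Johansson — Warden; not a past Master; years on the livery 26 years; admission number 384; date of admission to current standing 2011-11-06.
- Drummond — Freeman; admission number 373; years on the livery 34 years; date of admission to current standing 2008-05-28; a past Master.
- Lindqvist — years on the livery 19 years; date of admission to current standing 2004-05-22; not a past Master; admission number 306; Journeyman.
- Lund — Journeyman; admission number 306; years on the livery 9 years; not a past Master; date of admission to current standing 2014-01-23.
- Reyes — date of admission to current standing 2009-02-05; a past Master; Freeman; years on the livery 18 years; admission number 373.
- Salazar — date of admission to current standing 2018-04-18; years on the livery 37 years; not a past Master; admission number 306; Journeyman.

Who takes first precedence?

Adeyemi

By standing in the guild: Adeyemi and Johansson (Warden); then Drummond and Reyes (Freeman); then Leclerc, Lindqvist, Lund and Salazar (Journeyman).
Adeyemi and Johansson are each not a past Master, so the next rule applies.
Adeyemi and Johansson both have admission number 384, so the next rule applies.
Among Adeyemi and Johansson, alphabetically by surname: Adeyemi before Johansson.
Drummond and Reyes are each a past Master, so the next rule applies.
Drummond and Reyes both have admission number 373, so the next rule applies.
Among Drummond and Reyes, alphabetically by surname: Drummond before Reyes.
Leclerc, Lindqvist, Lund and Salazar are each not a past Master, so the next rule applies.
Leclerc, Lindqvist, Lund and Salazar all have admission number 306, so the next rule applies.
Among Leclerc, Lindqvist, Lund and Salazar, alphabetically by surname: Leclerc before Lindqvist before Lund before Salazar.
Order: Adeyemi, Johansson, Drummond, Reyes, Leclerc, Lindqvist, Lund, Salazar.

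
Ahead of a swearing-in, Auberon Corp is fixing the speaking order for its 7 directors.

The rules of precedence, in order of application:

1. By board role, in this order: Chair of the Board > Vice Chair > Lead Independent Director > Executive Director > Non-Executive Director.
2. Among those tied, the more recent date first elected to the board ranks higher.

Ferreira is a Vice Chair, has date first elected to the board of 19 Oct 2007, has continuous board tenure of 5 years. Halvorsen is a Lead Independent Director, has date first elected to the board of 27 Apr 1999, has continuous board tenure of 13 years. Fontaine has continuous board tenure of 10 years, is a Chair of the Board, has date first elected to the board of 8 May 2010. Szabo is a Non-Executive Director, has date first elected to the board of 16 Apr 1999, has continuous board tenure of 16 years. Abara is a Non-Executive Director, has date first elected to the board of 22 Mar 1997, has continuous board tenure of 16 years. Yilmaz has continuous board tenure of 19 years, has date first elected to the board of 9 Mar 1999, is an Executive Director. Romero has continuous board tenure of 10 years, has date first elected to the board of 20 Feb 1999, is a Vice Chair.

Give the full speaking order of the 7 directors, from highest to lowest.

Fontaine, Ferreira, Romero, Halvorsen, Yilmaz, Szabo, Abara

By board role: Fontaine (Chair of the Board); then Ferreira and Romero (Vice Chair); then Halvorsen (Lead Independent Director); then Yilmaz (Executive Director); then Szabo and Abara (Non-Executive Director).
Among Ferreira and Romero, by date first elected to the board (later first): Ferreira (19 Oct 2007) before Romero (20 Feb 1999).
Among Szabo and Abara, by date first elected to the board (later first): Szabo (16 Apr 1999) before Abara (22 Mar 1997).
Full order: Fontaine, Ferreira, Romero, Halvorsen, Yilmaz, Szabo, Abara.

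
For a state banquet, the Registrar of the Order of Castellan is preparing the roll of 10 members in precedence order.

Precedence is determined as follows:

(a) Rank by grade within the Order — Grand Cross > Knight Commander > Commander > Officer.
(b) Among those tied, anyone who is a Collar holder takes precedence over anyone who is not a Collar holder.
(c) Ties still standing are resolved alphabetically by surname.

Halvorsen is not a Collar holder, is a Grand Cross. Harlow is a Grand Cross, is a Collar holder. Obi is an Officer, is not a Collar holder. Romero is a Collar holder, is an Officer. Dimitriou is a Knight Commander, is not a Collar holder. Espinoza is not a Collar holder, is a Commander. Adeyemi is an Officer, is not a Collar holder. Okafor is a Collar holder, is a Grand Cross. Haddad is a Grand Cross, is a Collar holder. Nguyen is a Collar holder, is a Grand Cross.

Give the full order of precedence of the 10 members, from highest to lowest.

By grade within the Order: Haddad, Harlow, Nguyen, Okafor and Halvorsen (Grand Cross); then Dimitriou (Knight Commander); then Espinoza (Commander); then Romero, Adeyemi and Obi (Officer).
Among Haddad, Harlow, Nguyen, Okafor and Halvorsen, a Collar holder before not a Collar holder: Haddad, Harlow, Nguyen and Okafor (a Collar holder) before Halvorsen (not a Collar holder).
Among Haddad, Harlow, Nguyen and Okafor, alphabetically by surname: Haddad before Harlow before Nguyen before Okafor.
Among Romero, Adeyemi and Obi, a Collar holder before not a Collar holder: Romero (a Collar holder) before Adeyemi and Obi (not a Collar holder).
Among Adeyemi and Obi, alphabetically by surname: Adeyemi before Obi.
Full order: Haddad, Harlow, Nguyen, Okafor, Halvorsen, Dimitriou, Espinoza, Romero, Adeyemi, Obi.

Haddad, Harlow, Nguyen, Okafor, Halvorsen, Dimitriou, Espinoza, Romero, Adeyemi, Obi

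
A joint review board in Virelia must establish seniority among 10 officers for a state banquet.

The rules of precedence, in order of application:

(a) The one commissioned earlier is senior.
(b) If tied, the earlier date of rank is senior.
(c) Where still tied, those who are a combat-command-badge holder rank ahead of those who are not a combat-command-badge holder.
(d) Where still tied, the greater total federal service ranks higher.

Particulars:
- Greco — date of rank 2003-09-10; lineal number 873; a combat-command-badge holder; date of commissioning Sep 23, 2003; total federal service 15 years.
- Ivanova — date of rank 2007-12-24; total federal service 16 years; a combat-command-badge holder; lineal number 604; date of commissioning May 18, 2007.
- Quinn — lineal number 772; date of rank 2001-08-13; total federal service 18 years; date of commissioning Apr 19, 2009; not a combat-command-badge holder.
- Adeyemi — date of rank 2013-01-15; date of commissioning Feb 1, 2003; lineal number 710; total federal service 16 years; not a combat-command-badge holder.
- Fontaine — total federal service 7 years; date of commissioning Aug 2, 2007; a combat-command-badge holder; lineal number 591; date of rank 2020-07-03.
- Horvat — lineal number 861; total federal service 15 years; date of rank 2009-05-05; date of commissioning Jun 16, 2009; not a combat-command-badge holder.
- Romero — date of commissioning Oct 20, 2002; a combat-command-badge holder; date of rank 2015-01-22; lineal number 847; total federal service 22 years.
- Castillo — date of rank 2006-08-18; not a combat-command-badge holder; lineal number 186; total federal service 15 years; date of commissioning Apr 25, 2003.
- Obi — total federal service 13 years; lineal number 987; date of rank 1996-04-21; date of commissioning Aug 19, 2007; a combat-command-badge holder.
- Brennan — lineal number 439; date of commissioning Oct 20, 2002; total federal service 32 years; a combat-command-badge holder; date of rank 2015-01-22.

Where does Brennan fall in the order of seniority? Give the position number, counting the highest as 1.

By date of commissioning (earlier first): Brennan and Romero (both Oct 20, 2002); then Adeyemi (Feb 1, 2003); then Castillo (Apr 25, 2003); then Greco (Sep 23, 2003); then Ivanova (May 18, 2007); then Fontaine (Aug 2, 2007); then Obi (Aug 19, 2007); then Quinn (Apr 19, 2009); then Horvat (Jun 16, 2009).
Brennan and Romero both have date of rank 2015-01-22, so the next rule applies.
Brennan and Romero are each a combat-command-badge holder, so the next rule applies.
Among Brennan and Romero, by total federal service (higher first): Brennan (32 years) before Romero (22 years).
Order: Brennan, Romero, Adeyemi, Castillo, Greco, Ivanova, Fontaine, Obi, Quinn, Horvat. So position 1.

1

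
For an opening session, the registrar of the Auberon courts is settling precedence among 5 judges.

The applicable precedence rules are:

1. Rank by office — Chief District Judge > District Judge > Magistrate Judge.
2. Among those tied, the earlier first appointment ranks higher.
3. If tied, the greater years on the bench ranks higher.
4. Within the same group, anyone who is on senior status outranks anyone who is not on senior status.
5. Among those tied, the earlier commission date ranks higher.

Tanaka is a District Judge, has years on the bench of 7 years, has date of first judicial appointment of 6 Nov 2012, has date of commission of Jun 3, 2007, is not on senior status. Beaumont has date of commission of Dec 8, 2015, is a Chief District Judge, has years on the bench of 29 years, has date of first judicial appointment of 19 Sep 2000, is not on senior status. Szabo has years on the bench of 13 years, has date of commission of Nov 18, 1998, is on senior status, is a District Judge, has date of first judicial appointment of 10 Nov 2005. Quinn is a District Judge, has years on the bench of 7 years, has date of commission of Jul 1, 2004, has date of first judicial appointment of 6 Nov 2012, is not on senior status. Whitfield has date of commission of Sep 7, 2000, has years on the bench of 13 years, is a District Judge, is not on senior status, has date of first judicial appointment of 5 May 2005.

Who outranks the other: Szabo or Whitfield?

Whitfield

By office: Beaumont (Chief District Judge); then Whitfield, Szabo, Quinn and Tanaka (District Judge).
Among Whitfield, Szabo, Quinn and Tanaka, by date of first judicial appointment (earlier first): Whitfield (5 May 2005) before Szabo (10 Nov 2005) before Quinn and Tanaka (6 Nov 2012).
Quinn and Tanaka both have years on the bench 7 years, so the next rule applies.
Quinn and Tanaka are each not on senior status, so the next rule applies.
Among Quinn and Tanaka, by date of commission (earlier first): Quinn (Jul 1, 2004) before Tanaka (Jun 3, 2007).
So Whitfield takes precedence.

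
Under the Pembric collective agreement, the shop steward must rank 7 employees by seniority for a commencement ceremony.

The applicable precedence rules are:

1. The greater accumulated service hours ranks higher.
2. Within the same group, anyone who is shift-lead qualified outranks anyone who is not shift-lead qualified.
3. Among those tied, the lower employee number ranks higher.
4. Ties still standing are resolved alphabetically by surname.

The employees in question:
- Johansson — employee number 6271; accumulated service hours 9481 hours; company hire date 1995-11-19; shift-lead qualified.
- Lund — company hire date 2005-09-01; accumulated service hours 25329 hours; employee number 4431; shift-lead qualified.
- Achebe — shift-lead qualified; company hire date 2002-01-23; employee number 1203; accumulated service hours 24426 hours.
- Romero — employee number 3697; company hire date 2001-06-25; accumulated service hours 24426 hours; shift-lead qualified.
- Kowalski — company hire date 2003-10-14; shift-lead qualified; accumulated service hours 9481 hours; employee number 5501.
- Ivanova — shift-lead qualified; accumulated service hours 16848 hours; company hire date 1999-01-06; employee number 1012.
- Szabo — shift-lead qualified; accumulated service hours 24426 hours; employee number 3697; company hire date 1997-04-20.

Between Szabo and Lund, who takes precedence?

By accumulated service hours (higher first): Lund (25329 hours); then Achebe, Romero and Szabo (each 24426 hours); then Ivanova (16848 hours); then Kowalski and Johansson (both 9481 hours).
Achebe, Romero and Szabo are each shift-lead qualified, so the next rule applies.
Among Achebe, Romero and Szabo, by employee number (lower first): Achebe (1203) before Romero and Szabo (3697).
Among Romero and Szabo, alphabetically by surname: Romero before Szabo.
Kowalski and Johansson are each shift-lead qualified, so the next rule applies.
Among Kowalski and Johansson, by employee number (lower first): Kowalski (5501) before Johansson (6271).
So Lund takes precedence.

Lund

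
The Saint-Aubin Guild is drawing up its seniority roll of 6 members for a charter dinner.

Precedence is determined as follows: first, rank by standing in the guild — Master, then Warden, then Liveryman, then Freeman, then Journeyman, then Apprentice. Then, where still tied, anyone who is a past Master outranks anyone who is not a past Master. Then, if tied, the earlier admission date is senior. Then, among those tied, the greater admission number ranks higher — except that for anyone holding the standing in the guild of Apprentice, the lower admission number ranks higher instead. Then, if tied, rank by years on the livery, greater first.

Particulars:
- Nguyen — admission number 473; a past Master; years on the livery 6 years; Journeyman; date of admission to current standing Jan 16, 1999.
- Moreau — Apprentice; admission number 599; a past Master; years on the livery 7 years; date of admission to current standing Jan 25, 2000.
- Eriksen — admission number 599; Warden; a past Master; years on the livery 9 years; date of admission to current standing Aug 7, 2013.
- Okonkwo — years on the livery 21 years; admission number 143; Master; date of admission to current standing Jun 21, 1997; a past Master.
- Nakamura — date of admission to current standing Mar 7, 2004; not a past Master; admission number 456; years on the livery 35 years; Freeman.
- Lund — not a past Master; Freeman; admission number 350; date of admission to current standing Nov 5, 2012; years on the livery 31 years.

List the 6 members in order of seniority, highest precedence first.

Okonkwo, Eriksen, Nakamura, Lund, Nguyen, Moreau

By standing in the guild: Okonkwo (Master); then Eriksen (Warden); then Nakamura and Lund (Freeman); then Nguyen (Journeyman); then Moreau (Apprentice).
Nakamura and Lund are each not a past Master, so the next rule applies.
Among Nakamura and Lund, by date of admission to current standing (earlier first): Nakamura (Mar 7, 2004) before Lund (Nov 5, 2012).
Full order: Okonkwo, Eriksen, Nakamura, Lund, Nguyen, Moreau.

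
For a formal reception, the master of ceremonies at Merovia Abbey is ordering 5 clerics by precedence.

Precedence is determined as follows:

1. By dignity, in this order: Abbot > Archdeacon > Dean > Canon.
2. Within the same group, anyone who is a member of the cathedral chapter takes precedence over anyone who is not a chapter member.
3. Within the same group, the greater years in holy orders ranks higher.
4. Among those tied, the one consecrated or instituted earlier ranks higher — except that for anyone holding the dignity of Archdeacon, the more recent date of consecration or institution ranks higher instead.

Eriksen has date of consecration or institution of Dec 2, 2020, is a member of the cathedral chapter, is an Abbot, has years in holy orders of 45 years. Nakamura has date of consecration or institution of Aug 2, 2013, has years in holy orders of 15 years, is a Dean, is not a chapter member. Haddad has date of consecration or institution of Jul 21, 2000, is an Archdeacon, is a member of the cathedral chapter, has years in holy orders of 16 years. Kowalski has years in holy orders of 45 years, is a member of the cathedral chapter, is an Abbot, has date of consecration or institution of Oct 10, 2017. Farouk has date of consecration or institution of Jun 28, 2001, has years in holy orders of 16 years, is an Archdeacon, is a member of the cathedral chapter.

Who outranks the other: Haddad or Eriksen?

Eriksen

By dignity: Kowalski and Eriksen (Abbot); then Farouk and Haddad (Archdeacon); then Nakamura (Dean).
Kowalski and Eriksen are each a member of the cathedral chapter, so the next rule applies.
Kowalski and Eriksen both have years in holy orders 45 years, so the next rule applies.
Among Kowalski and Eriksen, by date of consecration or institution (earlier first): Kowalski (Oct 10, 2017) before Eriksen (Dec 2, 2020).
Farouk and Haddad are each a member of the cathedral chapter, so the next rule applies.
Farouk and Haddad both have years in holy orders 16 years, so the next rule applies.
Among Farouk and Haddad, by date of consecration or institution (later first) (reversed rule for this group): Farouk (Jun 28, 2001) before Haddad (Jul 21, 2000).
So Eriksen takes precedence.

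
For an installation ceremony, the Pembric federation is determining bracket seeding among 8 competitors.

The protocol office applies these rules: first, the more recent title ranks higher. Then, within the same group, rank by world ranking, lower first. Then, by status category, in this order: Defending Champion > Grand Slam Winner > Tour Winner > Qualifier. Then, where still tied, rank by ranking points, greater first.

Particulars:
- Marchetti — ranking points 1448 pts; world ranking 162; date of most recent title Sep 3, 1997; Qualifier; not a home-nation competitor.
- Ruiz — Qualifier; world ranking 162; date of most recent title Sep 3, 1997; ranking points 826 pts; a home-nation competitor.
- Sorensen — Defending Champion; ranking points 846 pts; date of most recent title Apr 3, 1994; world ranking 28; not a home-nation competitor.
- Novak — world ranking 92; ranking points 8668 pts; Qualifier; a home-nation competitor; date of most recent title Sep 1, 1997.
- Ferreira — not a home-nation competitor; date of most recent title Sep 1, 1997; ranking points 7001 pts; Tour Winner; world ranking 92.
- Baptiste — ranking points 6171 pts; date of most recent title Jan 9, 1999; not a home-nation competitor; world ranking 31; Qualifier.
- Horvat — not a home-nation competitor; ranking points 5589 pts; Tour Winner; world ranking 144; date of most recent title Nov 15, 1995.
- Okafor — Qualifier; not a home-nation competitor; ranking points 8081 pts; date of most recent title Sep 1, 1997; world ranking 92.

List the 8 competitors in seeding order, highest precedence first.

Baptiste, Marchetti, Ruiz, Ferreira, Novak, Okafor, Horvat, Sorensen

By date of most recent title (later first): Baptiste (Jan 9, 1999); then Marchetti and Ruiz (both Sep 3, 1997); then Ferreira, Novak and Okafor (each Sep 1, 1997); then Horvat (Nov 15, 1995); then Sorensen (Apr 3, 1994).
Marchetti and Ruiz both have world ranking 162, so the next rule applies.
Marchetti and Ruiz are each Qualifier, so the next rule applies.
Among Marchetti and Ruiz, by ranking points (higher first): Marchetti (1448 pts) before Ruiz (826 pts).
Ferreira, Novak and Okafor all have world ranking 92, so the next rule applies.
Among Ferreira, Novak and Okafor, by status category: Ferreira (Tour Winner) before Novak and Okafor (Qualifier).
Among Novak and Okafor, by ranking points (higher first): Novak (8668 pts) before Okafor (8081 pts).
Full order: Baptiste, Marchetti, Ruiz, Ferreira, Novak, Okafor, Horvat, Sorensen.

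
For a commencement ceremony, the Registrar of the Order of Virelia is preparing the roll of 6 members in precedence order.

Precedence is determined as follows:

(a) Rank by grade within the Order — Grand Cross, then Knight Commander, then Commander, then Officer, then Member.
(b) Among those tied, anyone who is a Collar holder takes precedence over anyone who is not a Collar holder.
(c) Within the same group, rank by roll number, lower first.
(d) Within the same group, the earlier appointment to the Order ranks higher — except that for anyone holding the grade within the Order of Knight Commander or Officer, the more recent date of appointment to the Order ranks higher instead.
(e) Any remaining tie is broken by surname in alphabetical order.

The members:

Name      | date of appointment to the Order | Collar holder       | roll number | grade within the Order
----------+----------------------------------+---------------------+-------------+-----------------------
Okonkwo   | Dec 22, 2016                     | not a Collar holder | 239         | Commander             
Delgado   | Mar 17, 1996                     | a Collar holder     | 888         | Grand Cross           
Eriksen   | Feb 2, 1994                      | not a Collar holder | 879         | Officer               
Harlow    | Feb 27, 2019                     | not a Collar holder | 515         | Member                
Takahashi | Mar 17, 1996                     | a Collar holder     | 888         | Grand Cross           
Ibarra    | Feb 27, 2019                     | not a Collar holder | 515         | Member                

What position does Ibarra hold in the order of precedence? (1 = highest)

By grade within the Order: Delgado and Takahashi (Grand Cross); then Okonkwo (Commander); then Eriksen (Officer); then Harlow and Ibarra (Member).
Delgado and Takahashi are each a Collar holder, so the next rule applies.
Delgado and Takahashi both have roll number 888, so the next rule applies.
Delgado and Takahashi both have date of appointment to the Order Mar 17, 1996, so the next rule applies.
Among Delgado and Takahashi, alphabetically by surname: Delgado before Takahashi.
Harlow and Ibarra are each not a Collar holder, so the next rule applies.
Harlow and Ibarra both have roll number 515, so the next rule applies.
Harlow and Ibarra both have date of appointment to the Order Feb 27, 2019, so the next rule applies.
Among Harlow and Ibarra, alphabetically by surname: Harlow before Ibarra.
Order: Delgado, Takahashi, Okonkwo, Eriksen, Harlow, Ibarra. So position 6.

6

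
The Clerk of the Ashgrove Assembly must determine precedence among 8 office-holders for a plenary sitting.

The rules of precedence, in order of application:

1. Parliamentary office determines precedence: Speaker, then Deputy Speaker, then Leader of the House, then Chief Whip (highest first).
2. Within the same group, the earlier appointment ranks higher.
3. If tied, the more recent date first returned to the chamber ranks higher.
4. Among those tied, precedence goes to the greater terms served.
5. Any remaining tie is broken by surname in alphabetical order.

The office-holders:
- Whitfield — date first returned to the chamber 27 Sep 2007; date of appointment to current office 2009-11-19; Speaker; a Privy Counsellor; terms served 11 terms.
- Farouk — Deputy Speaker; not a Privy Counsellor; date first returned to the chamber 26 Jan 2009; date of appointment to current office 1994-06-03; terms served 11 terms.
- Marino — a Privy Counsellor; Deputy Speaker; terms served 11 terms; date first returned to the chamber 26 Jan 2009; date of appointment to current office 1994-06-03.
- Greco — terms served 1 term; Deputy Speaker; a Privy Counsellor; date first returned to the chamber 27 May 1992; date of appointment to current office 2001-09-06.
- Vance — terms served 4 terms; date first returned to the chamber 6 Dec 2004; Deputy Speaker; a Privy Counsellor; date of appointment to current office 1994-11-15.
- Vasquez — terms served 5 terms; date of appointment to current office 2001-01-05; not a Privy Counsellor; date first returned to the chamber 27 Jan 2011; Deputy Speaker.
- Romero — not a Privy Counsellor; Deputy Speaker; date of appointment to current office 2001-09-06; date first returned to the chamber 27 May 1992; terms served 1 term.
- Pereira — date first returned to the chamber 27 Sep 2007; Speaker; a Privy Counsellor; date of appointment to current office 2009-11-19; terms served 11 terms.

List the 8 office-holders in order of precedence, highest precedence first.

Pereira, Whitfield, Farouk, Marino, Vance, Vasquez, Greco, Romero

By parliamentary office: Pereira and Whitfield (Speaker); then Farouk, Marino, Vance, Vasquez, Greco and Romero (Deputy Speaker).
Pereira and Whitfield both have date of appointment to current office 2009-11-19, so the next rule applies.
Pereira and Whitfield both have date first returned to the chamber 27 Sep 2007, so the next rule applies.
Pereira and Whitfield both have terms served 11 terms, so the next rule applies.
Among Pereira and Whitfield, alphabetically by surname: Pereira before Whitfield.
Among Farouk, Marino, Vance, Vasquez, Greco and Romero, by date of appointment to current office (earlier first): Farouk and Marino (1994-06-03) before Vance (1994-11-15) before Vasquez (2001-01-05) before Greco and Romero (2001-09-06).
Farouk and Marino both have date first returned to the chamber 26 Jan 2009, so the next rule applies.
Farouk and Marino both have terms served 11 terms, so the next rule applies.
Among Farouk and Marino, alphabetically by surname: Farouk before Marino.
Greco and Romero both have date first returned to the chamber 27 May 1992, so the next rule applies.
Greco and Romero both have terms served 1 term, so the next rule applies.
Among Greco and Romero, alphabetically by surname: Greco before Romero.
Full order: Pereira, Whitfield, Farouk, Marino, Vance, Vasquez, Greco, Romero.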